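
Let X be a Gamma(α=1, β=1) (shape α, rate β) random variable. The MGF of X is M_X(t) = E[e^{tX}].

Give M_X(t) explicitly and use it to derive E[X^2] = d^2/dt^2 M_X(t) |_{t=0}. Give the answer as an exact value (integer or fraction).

E[X^2] = d^2M/dt^2 |_{t=0} = 2

M_X(t) = 1/(1 - t)
dM/dt = 1/(t^2 - 2*t + 1)
d^2M/dt^2 = -2/(t^3 - 3*t^2 + 3*t - 1)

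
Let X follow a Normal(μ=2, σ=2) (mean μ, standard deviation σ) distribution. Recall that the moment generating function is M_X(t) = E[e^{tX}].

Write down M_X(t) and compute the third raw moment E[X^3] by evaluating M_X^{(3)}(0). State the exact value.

E[X^3] = d^3M/dt^3 |_{t=0} = 32

M_X(t) = e^(2*t^2 + 2*t)
dM/dt = 4*t*e^(2*t)*e^(2*t^2) + 2*e^(2*t)*e^(2*t^2)
d^2M/dt^2 = 16*t^2*e^(2*t)*e^(2*t^2) + 16*t*e^(2*t)*e^(2*t^2) + 8*e^(2*t)*e^(2*t^2)
d^3M/dt^3 = 64*t^3*e^(2*t)*e^(2*t^2) + 96*t^2*e^(2*t)*e^(2*t^2) + 96*t*e^(2*t)*e^(2*t^2) + 32*e^(2*t)*e^(2*t^2)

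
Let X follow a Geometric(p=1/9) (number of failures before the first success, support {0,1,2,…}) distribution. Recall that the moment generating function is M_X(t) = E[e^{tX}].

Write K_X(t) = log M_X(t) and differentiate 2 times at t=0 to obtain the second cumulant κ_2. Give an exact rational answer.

M_X(t) = 1/(9*(1 - 8*e^(t)/9))
K_X(t) = log M_X(t) = -log(1 - 8*e^(t)/9) - 2*log(3)
K′(t) = -8*e^(t)/(8*e^(t) - 9)
K′′(t) = 72*e^(t)/(64*e^(2*t) - 144*e^(t) + 81)

κ_2 = K′′(0) = 72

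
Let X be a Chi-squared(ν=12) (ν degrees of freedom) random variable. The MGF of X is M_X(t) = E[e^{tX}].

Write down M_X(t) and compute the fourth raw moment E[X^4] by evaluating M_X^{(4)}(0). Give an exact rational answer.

E[X^4] = M^(4)(0) = 48384

M_X(t) = (1 - 2*t)^(-6)
M^(4)(t) = 48384/(1024*t^10 - 5120*t^9 + 11520*t^8 - 15360*t^7 + 13440*t^6 - 8064*t^5 + 3360*t^4 - 960*t^3 + 180*t^2 - 20*t + 1)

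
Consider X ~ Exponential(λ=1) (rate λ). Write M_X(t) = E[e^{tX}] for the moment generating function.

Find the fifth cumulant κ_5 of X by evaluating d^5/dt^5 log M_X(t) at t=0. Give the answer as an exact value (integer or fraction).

M_X(t) = 1/(1 - t)
K_X(t) = log M_X(t) = -log(1 - t)
dK/dt = -1/(t - 1)
d^2K/dt^2 = 1/(t^2 - 2*t + 1)
d^3K/dt^3 = -2/(t^3 - 3*t^2 + 3*t - 1)
d^4K/dt^4 = 6/(t^4 - 4*t^3 + 6*t^2 - 4*t + 1)
d^5K/dt^5 = -24/(t^5 - 5*t^4 + 10*t^3 - 10*t^2 + 5*t - 1)

κ_5 = d^5K/dt^5 |_{t=0} = 24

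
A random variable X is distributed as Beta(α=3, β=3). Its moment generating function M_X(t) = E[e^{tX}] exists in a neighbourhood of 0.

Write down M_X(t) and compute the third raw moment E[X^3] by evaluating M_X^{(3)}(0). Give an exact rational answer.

E[X^3] = d^3M/dt^3 |_{t=0} = 5/28

M_X(t) = ₁F₁(3; 6; t)
dM/dt = ₁F₁(4; 7; t)/2
d^2M/dt^2 = 2*₁F₁(5; 8; t)/7
d^3M/dt^3 = 5*₁F₁(6; 9; t)/28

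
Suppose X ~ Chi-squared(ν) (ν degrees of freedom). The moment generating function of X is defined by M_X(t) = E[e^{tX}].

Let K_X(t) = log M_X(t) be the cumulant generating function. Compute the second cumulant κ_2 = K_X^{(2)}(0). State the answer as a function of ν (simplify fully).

κ_2 = d^2K/dt^2 |_{t=0} = 2*ν

M_X(t) = (1 - 2*t)^(-ν/2)
K_X(t) = log M_X(t) = -ν*log(1 - 2*t)/2
dK/dt = -ν/(2*t - 1)
d^2K/dt^2 = 2*ν/(4*t^2 - 4*t + 1)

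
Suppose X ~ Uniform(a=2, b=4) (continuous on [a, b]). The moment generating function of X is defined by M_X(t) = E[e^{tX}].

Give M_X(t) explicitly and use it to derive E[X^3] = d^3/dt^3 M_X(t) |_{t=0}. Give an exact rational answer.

E[X^3] = d^3M/dt^3 |_{t=0} = 30

M_X(t) = (e^(4*t) - e^(2*t))/(2*t)
dM/dt = (4*t*e^(4*t) - 2*t*e^(2*t) - e^(4*t) + e^(2*t))/(2*t^2)
d^2M/dt^2 = (8*t^2*e^(4*t) - 2*t^2*e^(2*t) - 4*t*e^(4*t) + 2*t*e^(2*t) + e^(4*t) - e^(2*t))/t^3
d^3M/dt^3 = (32*t^3*e^(4*t) - 4*t^3*e^(2*t) - 24*t^2*e^(4*t) + 6*t^2*e^(2*t) + 12*t*e^(4*t) - 6*t*e^(2*t) - 3*e^(4*t) + 3*e^(2*t))/t^4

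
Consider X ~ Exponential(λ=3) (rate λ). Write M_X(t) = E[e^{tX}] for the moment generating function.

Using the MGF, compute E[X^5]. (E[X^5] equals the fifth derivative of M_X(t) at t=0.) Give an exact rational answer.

E[X^5] = M^(5)(0) = 40/81

M_X(t) = 3/(3 - t)
M^(5)(t) = 360/(t^6 - 18*t^5 + 135*t^4 - 540*t^3 + 1215*t^2 - 1458*t + 729)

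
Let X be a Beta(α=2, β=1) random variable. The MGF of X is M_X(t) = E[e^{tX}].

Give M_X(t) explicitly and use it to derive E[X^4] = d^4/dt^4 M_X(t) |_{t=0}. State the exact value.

M_X(t) = ₁F₁(2; 3; t)
D^4[M](t) = ₁F₁(6; 7; t)/3

E[X^4] = D^4[M](0) = 1/3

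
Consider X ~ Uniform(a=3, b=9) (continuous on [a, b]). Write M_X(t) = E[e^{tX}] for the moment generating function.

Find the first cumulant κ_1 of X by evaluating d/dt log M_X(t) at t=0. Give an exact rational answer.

M_X(t) = (e^(9*t) - e^(3*t))/(6*t)
K_X(t) = log M_X(t) = -log(t) + log(e^(9*t) - e^(3*t)) - log(6)
K′(t) = (9*t*e^(6*t) - 3*t - e^(6*t) + 1)/(t*e^(6*t) - t)

κ_1 = K′(0) = 6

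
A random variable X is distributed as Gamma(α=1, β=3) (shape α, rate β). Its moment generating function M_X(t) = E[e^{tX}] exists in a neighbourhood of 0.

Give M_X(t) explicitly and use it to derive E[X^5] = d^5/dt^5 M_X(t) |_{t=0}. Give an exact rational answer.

M_X(t) = 3/(3 - t)
M′(t) = 3/(t^2 - 6*t + 9)
M′′(t) = -6/(t^3 - 9*t^2 + 27*t - 27)
M′′′(t) = 18/(t^4 - 12*t^3 + 54*t^2 - 108*t + 81)
M′′′′(t) = -72/(t^5 - 15*t^4 + 90*t^3 - 270*t^2 + 405*t - 243)
M′′′′′(t) = 360/(t^6 - 18*t^5 + 135*t^4 - 540*t^3 + 1215*t^2 - 1458*t + 729)

E[X^5] = M′′′′′(0) = 40/81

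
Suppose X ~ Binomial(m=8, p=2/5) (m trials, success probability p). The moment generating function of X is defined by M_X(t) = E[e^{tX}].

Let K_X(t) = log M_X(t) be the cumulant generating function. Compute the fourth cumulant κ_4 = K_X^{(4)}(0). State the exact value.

M_X(t) = (2*e^(t)/5 + 3/5)^8
K_X(t) = log M_X(t) = 8*log(2*e^(t)/5 + 3/5)
K′(t) = 16*e^(t)/(2*e^(t) + 3)
K′′(t) = 48*e^(t)/(4*e^(2*t) + 12*e^(t) + 9)
K′′′(t) = (-96*e^(2*t) + 144*e^(t))/(8*e^(3*t) + 36*e^(2*t) + 54*e^(t) + 27)
K′′′′(t) = (192*e^(3*t) - 1152*e^(2*t) + 432*e^(t))/(16*e^(4*t) + 96*e^(3*t) + 216*e^(2*t) + 216*e^(t) + 81)

κ_4 = K′′′′(0) = -528/625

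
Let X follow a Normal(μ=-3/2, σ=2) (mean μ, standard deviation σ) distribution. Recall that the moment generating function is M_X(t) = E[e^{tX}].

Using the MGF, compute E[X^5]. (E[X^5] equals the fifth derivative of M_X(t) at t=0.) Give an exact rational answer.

M_X(t) = e^(2*t^2 - 3*t/2)
dM/dt = 4*t*e^(-3*t/2)*e^(2*t^2) - 3*e^(-3*t/2)*e^(2*t^2)/2
d^2M/dt^2 = (64*t^2*e^(2*t^2) - 48*t*e^(2*t^2) + 25*e^(2*t^2))*e^(-3*t/2)/4
d^3M/dt^3 = (512*t^3*e^(2*t^2) - 576*t^2*e^(2*t^2) + 600*t*e^(2*t^2) - 171*e^(2*t^2))*e^(-3*t/2)/8
d^4M/dt^4 = (4096*t^4*e^(2*t^2) - 6144*t^3*e^(2*t^2) + 9600*t^2*e^(2*t^2) - 5472*t*e^(2*t^2) + 1713*e^(2*t^2))*e^(-3*t/2)/16
d^5M/dt^5 = (32768*t^5*e^(2*t^2) - 61440*t^4*e^(2*t^2) + 128000*t^3*e^(2*t^2) - 109440*t^2*e^(2*t^2) + 68520*t*e^(2*t^2) - 16083*e^(2*t^2))*e^(-3*t/2)/32

E[X^5] = d^5M/dt^5 |_{t=0} = -16083/32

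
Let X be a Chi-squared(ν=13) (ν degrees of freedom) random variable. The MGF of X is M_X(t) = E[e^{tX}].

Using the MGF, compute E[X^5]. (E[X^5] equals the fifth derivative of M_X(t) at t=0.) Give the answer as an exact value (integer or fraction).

M_X(t) = (1 - 2*t)^(-13/2)

E[X^5] = D^5[M](0) = 1322685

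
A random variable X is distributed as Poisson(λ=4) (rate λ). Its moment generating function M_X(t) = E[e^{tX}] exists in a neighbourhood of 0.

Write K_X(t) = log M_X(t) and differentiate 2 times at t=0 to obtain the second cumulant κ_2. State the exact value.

M_X(t) = e^(4*e^(t) - 4)
K_X(t) = log M_X(t) = 4*e^(t) - 4
K^(2)(t) = 4*e^(t)

κ_2 = K^(2)(0) = 4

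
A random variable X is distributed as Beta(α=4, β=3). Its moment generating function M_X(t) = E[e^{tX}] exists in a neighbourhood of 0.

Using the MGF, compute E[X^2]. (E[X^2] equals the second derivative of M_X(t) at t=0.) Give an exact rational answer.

M_X(t) = ₁F₁(4; 7; t)
M′(t) = 4*₁F₁(5; 8; t)/7
M′′(t) = 5*₁F₁(6; 9; t)/14

E[X^2] = M′′(0) = 5/14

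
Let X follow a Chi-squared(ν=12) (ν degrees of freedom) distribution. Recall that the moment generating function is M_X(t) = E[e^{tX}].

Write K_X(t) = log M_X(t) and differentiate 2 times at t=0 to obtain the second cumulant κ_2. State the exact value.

κ_2 = K^(2)(0) = 24

M_X(t) = (1 - 2*t)^(-6)
K_X(t) = log M_X(t) = -6*log(1 - 2*t)
K^(2)(t) = 24/(4*t^2 - 4*t + 1)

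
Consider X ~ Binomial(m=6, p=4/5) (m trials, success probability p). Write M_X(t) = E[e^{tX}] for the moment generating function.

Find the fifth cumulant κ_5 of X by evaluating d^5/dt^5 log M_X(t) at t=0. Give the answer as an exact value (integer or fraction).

M_X(t) = (4*e^(t)/5 + 1/5)^6
K_X(t) = log M_X(t) = 6*log(4*e^(t)/5 + 1/5)
K′(t) = 24*e^(t)/(4*e^(t) + 1)
K′′(t) = 24*e^(t)/(16*e^(2*t) + 8*e^(t) + 1)
K′′′(t) = (-96*e^(2*t) + 24*e^(t))/(64*e^(3*t) + 48*e^(2*t) + 12*e^(t) + 1)
K′′′′(t) = (384*e^(3*t) - 384*e^(2*t) + 24*e^(t))/(256*e^(4*t) + 256*e^(3*t) + 96*e^(2*t) + 16*e^(t) + 1)
K′′′′′(t) = (-1536*e^(4*t) + 4224*e^(3*t) - 1056*e^(2*t) + 24*e^(t))/(1024*e^(5*t) + 1280*e^(4*t) + 640*e^(3*t) + 160*e^(2*t) + 20*e^(t) + 1)

κ_5 = K′′′′′(0) = 1656/3125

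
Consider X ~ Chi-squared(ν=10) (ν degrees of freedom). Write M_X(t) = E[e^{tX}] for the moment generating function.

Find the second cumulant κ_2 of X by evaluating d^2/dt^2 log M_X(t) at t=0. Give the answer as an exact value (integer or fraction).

κ_2 = D^2[K](0) = 20

M_X(t) = (1 - 2*t)^(-5)
K_X(t) = log M_X(t) = -5*log(1 - 2*t)
D^2[K](t) = 20/(4*t^2 - 4*t + 1)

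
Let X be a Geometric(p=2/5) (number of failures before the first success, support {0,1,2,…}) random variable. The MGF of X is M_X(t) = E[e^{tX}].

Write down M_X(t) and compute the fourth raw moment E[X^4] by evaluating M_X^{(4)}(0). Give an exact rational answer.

M_X(t) = 2/(5*(1 - 3*e^(t)/5))
dM/dt = 6*e^(t)/(9*e^(2*t) - 30*e^(t) + 25)
d^2M/dt^2 = (-18*e^(2*t) - 30*e^(t))/(27*e^(3*t) - 135*e^(2*t) + 225*e^(t) - 125)
d^3M/dt^3 = (54*e^(3*t) + 360*e^(2*t) + 150*e^(t))/(81*e^(4*t) - 540*e^(3*t) + 1350*e^(2*t) - 1500*e^(t) + 625)
d^4M/dt^4 = (-162*e^(4*t) - 2970*e^(3*t) - 4950*e^(2*t) - 750*e^(t))/(243*e^(5*t) - 2025*e^(4*t) + 6750*e^(3*t) - 11250*e^(2*t) + 9375*e^(t) - 3125)

E[X^4] = d^4M/dt^4 |_{t=0} = 276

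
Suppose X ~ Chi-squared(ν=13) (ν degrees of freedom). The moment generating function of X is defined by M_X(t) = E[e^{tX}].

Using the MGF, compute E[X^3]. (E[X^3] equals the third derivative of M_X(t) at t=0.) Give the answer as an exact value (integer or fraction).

E[X^3] = M′′′(0) = 3315

M_X(t) = (1 - 2*t)^(-13/2)
M′(t) = -13/(128*t^7*√(1 - 2*t) - 448*t^6*√(1 - 2*t) + 672*t^5*√(1 - 2*t) - 560*t^4*√(1 - 2*t) + 280*t^3*√(1 - 2*t) - 84*t^2*√(1 - 2*t) + 14*t*√(1 - 2*t) - √(1 - 2*t))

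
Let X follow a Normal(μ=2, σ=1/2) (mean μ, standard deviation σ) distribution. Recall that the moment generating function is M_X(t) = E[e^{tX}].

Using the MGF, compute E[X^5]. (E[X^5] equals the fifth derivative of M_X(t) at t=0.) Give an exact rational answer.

E[X^5] = D^5[M](0) = 431/8

M_X(t) = e^(t^2/8 + 2*t)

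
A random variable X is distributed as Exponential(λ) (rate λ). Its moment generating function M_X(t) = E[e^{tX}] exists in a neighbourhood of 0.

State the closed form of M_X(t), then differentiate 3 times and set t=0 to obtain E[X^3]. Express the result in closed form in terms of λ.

M_X(t) = λ/(λ - t)
M^(3)(t) = 6*λ/(λ^4 - 4*λ^3*t + 6*λ^2*t^2 - 4*λ*t^3 + t^4)

E[X^3] = M^(3)(0) = 6/λ^3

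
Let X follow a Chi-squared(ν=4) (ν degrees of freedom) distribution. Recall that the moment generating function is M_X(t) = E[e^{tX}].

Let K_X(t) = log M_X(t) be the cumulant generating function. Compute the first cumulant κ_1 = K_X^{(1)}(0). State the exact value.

κ_1 = dK/dt |_{t=0} = 4

M_X(t) = (1 - 2*t)^(-2)
K_X(t) = log M_X(t) = -2*log(1 - 2*t)
dK/dt = -4/(2*t - 1)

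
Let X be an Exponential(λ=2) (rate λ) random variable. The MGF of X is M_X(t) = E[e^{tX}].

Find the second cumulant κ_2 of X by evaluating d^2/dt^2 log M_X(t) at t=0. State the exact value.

κ_2 = K′′(0) = 1/4

M_X(t) = 2/(2 - t)
K_X(t) = log M_X(t) = -log(2 - t) + log(2)
K′(t) = -1/(t - 2)
K′′(t) = 1/(t^2 - 4*t + 4)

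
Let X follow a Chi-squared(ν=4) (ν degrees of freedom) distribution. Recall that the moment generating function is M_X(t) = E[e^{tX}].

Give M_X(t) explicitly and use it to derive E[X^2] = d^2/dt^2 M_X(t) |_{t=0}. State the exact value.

M_X(t) = (1 - 2*t)^(-2)
M^(2)(t) = 24/(16*t^4 - 32*t^3 + 24*t^2 - 8*t + 1)

E[X^2] = M^(2)(0) = 24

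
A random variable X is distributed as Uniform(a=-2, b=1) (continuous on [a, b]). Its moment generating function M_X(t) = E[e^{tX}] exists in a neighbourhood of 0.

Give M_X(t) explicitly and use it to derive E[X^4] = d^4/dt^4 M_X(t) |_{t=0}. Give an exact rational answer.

E[X^4] = d^4M/dt^4 |_{t=0} = 11/5

M_X(t) = (e^(t) - e^(-2*t))/(3*t)
dM/dt = (t*e^(3*t) + 2*t - e^(3*t) + 1)*e^(-2*t)/(3*t^2)
d^2M/dt^2 = (t^2*e^(3*t) - 4*t^2 - 2*t*e^(3*t) - 4*t + 2*e^(3*t) - 2)*e^(-2*t)/(3*t^3)
d^3M/dt^3 = (t^3*e^(3*t) + 8*t^3 - 3*t^2*e^(3*t) + 12*t^2 + 6*t*e^(3*t) + 12*t - 6*e^(3*t) + 6)*e^(-2*t)/(3*t^4)
d^4M/dt^4 = (t^4*e^(3*t) - 16*t^4 - 4*t^3*e^(3*t) - 32*t^3 + 12*t^2*e^(3*t) - 48*t^2 - 24*t*e^(3*t) - 48*t + 24*e^(3*t) - 24)*e^(-2*t)/(3*t^5)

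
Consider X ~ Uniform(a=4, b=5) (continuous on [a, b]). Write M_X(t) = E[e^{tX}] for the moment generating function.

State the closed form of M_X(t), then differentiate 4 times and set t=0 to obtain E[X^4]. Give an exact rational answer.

E[X^4] = d^4M/dt^4 |_{t=0} = 2101/5

M_X(t) = (e^(5*t) - e^(4*t))/t
dM/dt = (5*t*e^(5*t) - 4*t*e^(4*t) - e^(5*t) + e^(4*t))/t^2
d^2M/dt^2 = (25*t^2*e^(5*t) - 16*t^2*e^(4*t) - 10*t*e^(5*t) + 8*t*e^(4*t) + 2*e^(5*t) - 2*e^(4*t))/t^3
d^3M/dt^3 = (125*t^3*e^(5*t) - 64*t^3*e^(4*t) - 75*t^2*e^(5*t) + 48*t^2*e^(4*t) + 30*t*e^(5*t) - 24*t*e^(4*t) - 6*e^(5*t) + 6*e^(4*t))/t^4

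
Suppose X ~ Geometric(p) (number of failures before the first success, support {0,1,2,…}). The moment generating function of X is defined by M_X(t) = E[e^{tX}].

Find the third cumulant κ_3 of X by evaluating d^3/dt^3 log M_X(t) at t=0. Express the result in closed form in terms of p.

M_X(t) = p/(-(1 - p)*e^(t) + 1)
K_X(t) = log M_X(t) = log(p) - log(-(1 - p)*e^(t) + 1)

κ_3 = K^(3)(0) = (p^2 - 3*p + 2)/p^3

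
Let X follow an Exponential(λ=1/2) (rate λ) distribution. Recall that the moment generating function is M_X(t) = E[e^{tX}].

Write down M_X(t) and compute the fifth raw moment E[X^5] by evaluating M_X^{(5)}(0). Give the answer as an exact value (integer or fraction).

E[X^5] = d^5M/dt^5 |_{t=0} = 3840

M_X(t) = 1/(2*(1/2 - t))
dM/dt = 2/(4*t^2 - 4*t + 1)
d^2M/dt^2 = -8/(8*t^3 - 12*t^2 + 6*t - 1)
d^3M/dt^3 = 48/(16*t^4 - 32*t^3 + 24*t^2 - 8*t + 1)
d^4M/dt^4 = -384/(32*t^5 - 80*t^4 + 80*t^3 - 40*t^2 + 10*t - 1)
d^5M/dt^5 = 3840/(64*t^6 - 192*t^5 + 240*t^4 - 160*t^3 + 60*t^2 - 12*t + 1)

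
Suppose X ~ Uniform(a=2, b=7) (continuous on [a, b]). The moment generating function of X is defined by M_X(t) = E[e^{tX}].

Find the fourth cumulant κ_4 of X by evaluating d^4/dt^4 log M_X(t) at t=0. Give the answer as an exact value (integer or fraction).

κ_4 = d^4K/dt^4 |_{t=0} = -125/24

M_X(t) = (e^(7*t) - e^(2*t))/(5*t)
K_X(t) = log M_X(t) = -log(t) + log(e^(7*t) - e^(2*t)) - log(5)
dK/dt = (7*t*e^(5*t) - 2*t - e^(5*t) + 1)/(t*e^(5*t) - t)
d^2K/dt^2 = (-25*t^2*e^(5*t) + e^(10*t) - 2*e^(5*t) + 1)/(t^2*e^(10*t) - 2*t^2*e^(5*t) + t^2)
d^3K/dt^3 = (125*t^3*e^(10*t) + 125*t^3*e^(5*t) - 2*e^(15*t) + 6*e^(10*t) - 6*e^(5*t) + 2)/(t^3*e^(15*t) - 3*t^3*e^(10*t) + 3*t^3*e^(5*t) - t^3)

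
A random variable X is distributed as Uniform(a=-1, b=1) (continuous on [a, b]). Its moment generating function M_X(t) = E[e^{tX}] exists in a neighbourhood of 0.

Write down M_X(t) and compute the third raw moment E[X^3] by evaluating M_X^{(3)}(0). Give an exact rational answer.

E[X^3] = M′′′(0) = 0

M_X(t) = (e^(t) - e^(-t))/(2*t)
M′(t) = (t*e^(2*t) + t - e^(2*t) + 1)*e^(-t)/(2*t^2)
M′′(t) = (t^2*e^(2*t) - t^2 - 2*t*e^(2*t) - 2*t + 2*e^(2*t) - 2)*e^(-t)/(2*t^3)
M′′′(t) = (t^3*e^(2*t) + t^3 - 3*t^2*e^(2*t) + 3*t^2 + 6*t*e^(2*t) + 6*t - 6*e^(2*t) + 6)*e^(-t)/(2*t^4)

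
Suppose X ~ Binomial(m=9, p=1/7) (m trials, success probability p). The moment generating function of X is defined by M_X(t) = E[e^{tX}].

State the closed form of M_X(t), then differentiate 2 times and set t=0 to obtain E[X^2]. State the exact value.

E[X^2] = d^2M/dt^2 |_{t=0} = 135/49

M_X(t) = (e^(t)/7 + 6/7)^9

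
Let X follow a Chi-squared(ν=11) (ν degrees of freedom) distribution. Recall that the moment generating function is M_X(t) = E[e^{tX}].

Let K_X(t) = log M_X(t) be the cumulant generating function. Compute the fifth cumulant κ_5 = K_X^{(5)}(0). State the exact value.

κ_5 = d^5K/dt^5 |_{t=0} = 4224

M_X(t) = (1 - 2*t)^(-11/2)
K_X(t) = log M_X(t) = -11*log(1 - 2*t)/2
dK/dt = -11/(2*t - 1)
d^2K/dt^2 = 22/(4*t^2 - 4*t + 1)
d^3K/dt^3 = -88/(8*t^3 - 12*t^2 + 6*t - 1)
d^4K/dt^4 = 528/(16*t^4 - 32*t^3 + 24*t^2 - 8*t + 1)
d^5K/dt^5 = -4224/(32*t^5 - 80*t^4 + 80*t^3 - 40*t^2 + 10*t - 1)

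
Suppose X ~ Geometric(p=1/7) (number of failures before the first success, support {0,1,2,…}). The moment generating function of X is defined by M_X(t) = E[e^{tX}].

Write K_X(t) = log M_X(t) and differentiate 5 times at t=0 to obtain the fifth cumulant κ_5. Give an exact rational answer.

M_X(t) = 1/(7*(1 - 6*e^(t)/7))
K_X(t) = log M_X(t) = -log(1 - 6*e^(t)/7) - log(7)
D^5[K](t) = (-9072*e^(4*t) - 116424*e^(3*t) - 135828*e^(2*t) - 14406*e^(t))/(7776*e^(5*t) - 45360*e^(4*t) + 105840*e^(3*t) - 123480*e^(2*t) + 72030*e^(t) - 16807)

κ_5 = D^5[K](0) = 275730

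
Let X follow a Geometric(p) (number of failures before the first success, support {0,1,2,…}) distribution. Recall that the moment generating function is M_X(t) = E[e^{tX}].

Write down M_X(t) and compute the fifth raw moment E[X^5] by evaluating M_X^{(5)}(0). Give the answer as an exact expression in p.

M_X(t) = p/(-(1 - p)*e^(t) + 1)
dM/dt = (-p^2*e^(t) + p*e^(t))/(p^2*e^(2*t) - 2*p*e^(2*t) + 2*p*e^(t) + e^(2*t) - 2*e^(t) + 1)

E[X^5] = d^5M/dt^5 |_{t=0} = -1 + 31/p - 180/p^2 + 390/p^3 - 360/p^4 + 120/p^5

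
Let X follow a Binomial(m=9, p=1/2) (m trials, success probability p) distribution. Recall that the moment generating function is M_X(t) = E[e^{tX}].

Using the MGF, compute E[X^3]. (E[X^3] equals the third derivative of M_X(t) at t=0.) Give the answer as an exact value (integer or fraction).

E[X^3] = D^3[M](0) = 243/2

M_X(t) = (e^(t)/2 + 1/2)^9
D^3[M](t) = 729*e^(9*t)/512 + 9*e^(8*t) + 3087*e^(7*t)/128 + 567*e^(6*t)/16 + 7875*e^(5*t)/256 + 63*e^(4*t)/4 + 567*e^(3*t)/128 + 9*e^(2*t)/16 + 9*e^(t)/512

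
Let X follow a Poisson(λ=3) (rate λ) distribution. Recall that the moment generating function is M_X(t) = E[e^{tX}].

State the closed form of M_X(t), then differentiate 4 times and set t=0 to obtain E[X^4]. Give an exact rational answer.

M_X(t) = e^(3*e^(t) - 3)
D^4[M](t) = (81*e^(4*t)*e^(3*e^(t)) + 162*e^(3*t)*e^(3*e^(t)) + 63*e^(2*t)*e^(3*e^(t)) + 3*e^(t)*e^(3*e^(t)))*e^(-3)

E[X^4] = D^4[M](0) = 309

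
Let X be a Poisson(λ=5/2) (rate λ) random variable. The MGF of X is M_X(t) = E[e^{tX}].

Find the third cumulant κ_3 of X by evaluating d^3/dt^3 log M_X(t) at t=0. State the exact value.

κ_3 = K^(3)(0) = 5/2

M_X(t) = e^(5*e^(t)/2 - 5/2)
K_X(t) = log M_X(t) = 5*e^(t)/2 - 5/2
K^(3)(t) = 5*e^(t)/2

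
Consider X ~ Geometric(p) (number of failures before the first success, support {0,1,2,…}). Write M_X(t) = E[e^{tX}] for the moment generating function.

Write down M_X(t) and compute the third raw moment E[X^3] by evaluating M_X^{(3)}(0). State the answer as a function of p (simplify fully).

M_X(t) = p/(-(1 - p)*e^(t) + 1)
dM/dt = (-p^2*e^(t) + p*e^(t))/(p^2*e^(2*t) - 2*p*e^(2*t) + 2*p*e^(t) + e^(2*t) - 2*e^(t) + 1)

E[X^3] = d^3M/dt^3 |_{t=0} = -1 + 7/p - 12/p^2 + 6/p^3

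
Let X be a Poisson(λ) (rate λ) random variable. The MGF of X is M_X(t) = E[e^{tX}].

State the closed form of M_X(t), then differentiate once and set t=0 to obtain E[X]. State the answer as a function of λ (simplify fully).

E[X] = dM/dt |_{t=0} = λ

M_X(t) = e^(λ*(e^(t) - 1))
dM/dt = λ*e^(-λ)*e^(t)*e^(λ*e^(t))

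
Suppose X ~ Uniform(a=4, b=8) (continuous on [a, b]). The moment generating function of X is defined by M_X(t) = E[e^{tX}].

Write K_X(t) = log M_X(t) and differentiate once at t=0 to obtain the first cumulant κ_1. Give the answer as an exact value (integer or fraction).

M_X(t) = (e^(8*t) - e^(4*t))/(4*t)
K_X(t) = log M_X(t) = -log(t) + log(e^(8*t) - e^(4*t)) - 2*log(2)
K′(t) = (8*t*e^(4*t) - 4*t - e^(4*t) + 1)/(t*e^(4*t) - t)

κ_1 = K′(0) = 6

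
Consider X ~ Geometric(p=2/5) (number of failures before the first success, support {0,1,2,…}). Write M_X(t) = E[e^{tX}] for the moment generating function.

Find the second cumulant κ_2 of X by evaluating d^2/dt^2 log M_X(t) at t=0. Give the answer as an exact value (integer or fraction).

κ_2 = K′′(0) = 15/4

M_X(t) = 2/(5*(1 - 3*e^(t)/5))
K_X(t) = log M_X(t) = -log(1 - 3*e^(t)/5) - log(5) + log(2)
K′(t) = -3*e^(t)/(3*e^(t) - 5)
K′′(t) = 15*e^(t)/(9*e^(2*t) - 30*e^(t) + 25)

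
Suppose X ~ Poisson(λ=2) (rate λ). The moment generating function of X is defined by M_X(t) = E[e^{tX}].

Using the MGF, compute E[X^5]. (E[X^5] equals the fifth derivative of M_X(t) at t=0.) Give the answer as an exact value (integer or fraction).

M_X(t) = e^(2*e^(t) - 2)
D^5[M](t) = (32*e^(5*t)*e^(2*e^(t)) + 160*e^(4*t)*e^(2*e^(t)) + 200*e^(3*t)*e^(2*e^(t)) + 60*e^(2*t)*e^(2*e^(t)) + 2*e^(t)*e^(2*e^(t)))*e^(-2)

E[X^5] = D^5[M](0) = 454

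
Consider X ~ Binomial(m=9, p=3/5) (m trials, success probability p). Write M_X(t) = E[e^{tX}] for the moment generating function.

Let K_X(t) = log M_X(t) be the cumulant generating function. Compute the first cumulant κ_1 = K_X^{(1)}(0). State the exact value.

κ_1 = D[K](0) = 27/5

M_X(t) = (3*e^(t)/5 + 2/5)^9
K_X(t) = log M_X(t) = 9*log(3*e^(t)/5 + 2/5)
D[K](t) = 27*e^(t)/(3*e^(t) + 2)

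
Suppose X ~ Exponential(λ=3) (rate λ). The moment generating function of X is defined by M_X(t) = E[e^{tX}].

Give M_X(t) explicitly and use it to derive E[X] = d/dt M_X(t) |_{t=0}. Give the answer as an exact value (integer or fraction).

E[X] = dM/dt |_{t=0} = 1/3

M_X(t) = 3/(3 - t)
dM/dt = 3/(t^2 - 6*t + 9)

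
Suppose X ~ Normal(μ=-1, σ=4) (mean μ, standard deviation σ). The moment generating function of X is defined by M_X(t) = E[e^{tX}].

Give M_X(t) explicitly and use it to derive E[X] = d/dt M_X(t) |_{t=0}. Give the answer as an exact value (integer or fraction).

M_X(t) = e^(8*t^2 - t)
M′(t) = 16*t*e^(-t)*e^(8*t^2) - e^(-t)*e^(8*t^2)

E[X] = M′(0) = -1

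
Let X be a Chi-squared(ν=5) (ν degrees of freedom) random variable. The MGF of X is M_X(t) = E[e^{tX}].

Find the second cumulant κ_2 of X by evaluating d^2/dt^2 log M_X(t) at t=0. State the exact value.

M_X(t) = (1 - 2*t)^(-5/2)
K_X(t) = log M_X(t) = -5*log(1 - 2*t)/2
K^(2)(t) = 10/(4*t^2 - 4*t + 1)

κ_2 = K^(2)(0) = 10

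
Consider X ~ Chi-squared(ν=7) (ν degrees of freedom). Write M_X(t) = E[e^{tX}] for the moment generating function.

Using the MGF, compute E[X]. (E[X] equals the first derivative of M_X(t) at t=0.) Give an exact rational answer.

M_X(t) = (1 - 2*t)^(-7/2)
M^(1)(t) = 7/(16*t^4*√(1 - 2*t) - 32*t^3*√(1 - 2*t) + 24*t^2*√(1 - 2*t) - 8*t*√(1 - 2*t) + √(1 - 2*t))

E[X] = M^(1)(0) = 7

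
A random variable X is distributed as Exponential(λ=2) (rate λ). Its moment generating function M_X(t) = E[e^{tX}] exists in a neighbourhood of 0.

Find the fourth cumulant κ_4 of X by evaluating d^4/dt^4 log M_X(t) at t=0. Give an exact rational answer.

M_X(t) = 2/(2 - t)
K_X(t) = log M_X(t) = -log(2 - t) + log(2)
dK/dt = -1/(t - 2)
d^2K/dt^2 = 1/(t^2 - 4*t + 4)
d^3K/dt^3 = -2/(t^3 - 6*t^2 + 12*t - 8)
d^4K/dt^4 = 6/(t^4 - 8*t^3 + 24*t^2 - 32*t + 16)

κ_4 = d^4K/dt^4 |_{t=0} = 3/8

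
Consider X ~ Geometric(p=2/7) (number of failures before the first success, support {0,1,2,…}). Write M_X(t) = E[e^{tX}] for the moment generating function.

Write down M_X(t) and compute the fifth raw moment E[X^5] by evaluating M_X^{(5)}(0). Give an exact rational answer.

M_X(t) = 2/(7*(1 - 5*e^(t)/7))

E[X^5] = M^(5)(0) = 47255/2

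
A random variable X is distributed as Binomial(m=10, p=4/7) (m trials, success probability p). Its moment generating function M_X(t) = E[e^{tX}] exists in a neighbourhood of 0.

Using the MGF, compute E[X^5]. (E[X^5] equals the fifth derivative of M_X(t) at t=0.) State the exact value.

E[X^5] = D^5[M](0) = 26462200/2401

M_X(t) = (4*e^(t)/7 + 3/7)^10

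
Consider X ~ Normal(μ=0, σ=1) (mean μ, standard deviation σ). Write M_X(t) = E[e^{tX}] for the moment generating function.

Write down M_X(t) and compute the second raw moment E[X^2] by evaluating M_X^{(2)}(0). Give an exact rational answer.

E[X^2] = d^2M/dt^2 |_{t=0} = 1

M_X(t) = e^(t^2/2)
dM/dt = t*e^(t^2/2)
d^2M/dt^2 = t^2*e^(t^2/2) + e^(t^2/2)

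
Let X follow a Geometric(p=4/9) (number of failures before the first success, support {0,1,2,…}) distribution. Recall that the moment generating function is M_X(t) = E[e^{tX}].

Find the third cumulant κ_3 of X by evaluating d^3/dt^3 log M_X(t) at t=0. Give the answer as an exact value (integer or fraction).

κ_3 = K′′′(0) = 315/32

M_X(t) = 4/(9*(1 - 5*e^(t)/9))
K_X(t) = log M_X(t) = -log(1 - 5*e^(t)/9) - 2*log(3) + 2*log(2)
K′(t) = -5*e^(t)/(5*e^(t) - 9)
K′′(t) = 45*e^(t)/(25*e^(2*t) - 90*e^(t) + 81)
K′′′(t) = (-225*e^(2*t) - 405*e^(t))/(125*e^(3*t) - 675*e^(2*t) + 1215*e^(t) - 729)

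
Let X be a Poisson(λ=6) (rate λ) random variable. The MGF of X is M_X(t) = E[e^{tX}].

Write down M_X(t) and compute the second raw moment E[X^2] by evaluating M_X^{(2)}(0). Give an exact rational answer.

E[X^2] = M^(2)(0) = 42

M_X(t) = e^(6*e^(t) - 6)
M^(2)(t) = (36*e^(2*t)*e^(6*e^(t)) + 6*e^(t)*e^(6*e^(t)))*e^(-6)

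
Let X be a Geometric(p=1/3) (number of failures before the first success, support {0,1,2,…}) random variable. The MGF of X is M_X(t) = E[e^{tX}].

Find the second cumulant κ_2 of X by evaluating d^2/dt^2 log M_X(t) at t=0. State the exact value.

M_X(t) = 1/(3*(1 - 2*e^(t)/3))
K_X(t) = log M_X(t) = -log(1 - 2*e^(t)/3) - log(3)
D^2[K](t) = 6*e^(t)/(4*e^(2*t) - 12*e^(t) + 9)

κ_2 = D^2[K](0) = 6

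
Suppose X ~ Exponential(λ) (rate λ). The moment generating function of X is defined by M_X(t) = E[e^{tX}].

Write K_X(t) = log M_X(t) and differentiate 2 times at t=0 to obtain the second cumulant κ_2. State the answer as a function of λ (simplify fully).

κ_2 = K′′(0) = λ^(-2)

M_X(t) = λ/(λ - t)
K_X(t) = log M_X(t) = log(λ) - log(λ - t)
K′(t) = -1/(-λ + t)
K′′(t) = 1/(λ^2 - 2*λ*t + t^2)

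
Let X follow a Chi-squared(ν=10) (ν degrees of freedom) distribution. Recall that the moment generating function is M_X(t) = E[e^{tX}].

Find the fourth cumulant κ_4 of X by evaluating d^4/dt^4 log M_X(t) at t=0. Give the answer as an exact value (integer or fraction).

κ_4 = K′′′′(0) = 480

M_X(t) = (1 - 2*t)^(-5)
K_X(t) = log M_X(t) = -5*log(1 - 2*t)
K′(t) = -10/(2*t - 1)
K′′(t) = 20/(4*t^2 - 4*t + 1)
K′′′(t) = -80/(8*t^3 - 12*t^2 + 6*t - 1)
K′′′′(t) = 480/(16*t^4 - 32*t^3 + 24*t^2 - 8*t + 1)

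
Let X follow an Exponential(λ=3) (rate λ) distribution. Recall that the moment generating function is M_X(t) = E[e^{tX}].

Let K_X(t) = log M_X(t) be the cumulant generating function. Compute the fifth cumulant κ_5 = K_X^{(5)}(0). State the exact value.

κ_5 = K′′′′′(0) = 8/81

M_X(t) = 3/(3 - t)
K_X(t) = log M_X(t) = -log(3 - t) + log(3)
K′(t) = -1/(t - 3)
K′′(t) = 1/(t^2 - 6*t + 9)
K′′′(t) = -2/(t^3 - 9*t^2 + 27*t - 27)
K′′′′(t) = 6/(t^4 - 12*t^3 + 54*t^2 - 108*t + 81)
K′′′′′(t) = -24/(t^5 - 15*t^4 + 90*t^3 - 270*t^2 + 405*t - 243)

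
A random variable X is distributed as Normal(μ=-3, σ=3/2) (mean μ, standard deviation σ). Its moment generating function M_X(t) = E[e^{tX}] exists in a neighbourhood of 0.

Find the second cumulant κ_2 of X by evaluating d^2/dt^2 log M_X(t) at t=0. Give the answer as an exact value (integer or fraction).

κ_2 = d^2K/dt^2 |_{t=0} = 9/4

M_X(t) = e^(9*t^2/8 - 3*t)
K_X(t) = log M_X(t) = 9*t^2/8 - 3*t
dK/dt = 9*t/4 - 3
d^2K/dt^2 = 9/4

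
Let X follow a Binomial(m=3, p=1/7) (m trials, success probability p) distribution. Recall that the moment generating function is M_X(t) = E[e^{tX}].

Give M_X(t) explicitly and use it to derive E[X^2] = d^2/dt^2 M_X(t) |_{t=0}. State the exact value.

M_X(t) = (e^(t)/7 + 6/7)^3
D^2[M](t) = 9*e^(3*t)/343 + 72*e^(2*t)/343 + 108*e^(t)/343

E[X^2] = D^2[M](0) = 27/49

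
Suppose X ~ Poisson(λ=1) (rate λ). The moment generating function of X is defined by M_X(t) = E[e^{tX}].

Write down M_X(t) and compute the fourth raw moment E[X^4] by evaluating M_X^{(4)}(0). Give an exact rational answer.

E[X^4] = M^(4)(0) = 15

M_X(t) = e^(e^(t) - 1)
M^(4)(t) = (e^(4*t)*e^(e^(t)) + 6*e^(3*t)*e^(e^(t)) + 7*e^(2*t)*e^(e^(t)) + e^(t)*e^(e^(t)))*e^(-1)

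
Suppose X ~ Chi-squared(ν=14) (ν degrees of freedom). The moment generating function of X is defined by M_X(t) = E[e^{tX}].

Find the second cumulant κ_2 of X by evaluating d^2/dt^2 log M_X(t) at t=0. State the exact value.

M_X(t) = (1 - 2*t)^(-7)
K_X(t) = log M_X(t) = -7*log(1 - 2*t)
D^2[K](t) = 28/(4*t^2 - 4*t + 1)

κ_2 = D^2[K](0) = 28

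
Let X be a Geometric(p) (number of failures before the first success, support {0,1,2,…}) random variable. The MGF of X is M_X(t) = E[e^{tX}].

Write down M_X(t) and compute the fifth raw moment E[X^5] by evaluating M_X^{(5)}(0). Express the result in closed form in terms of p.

M_X(t) = p/(-(1 - p)*e^(t) + 1)
M′(t) = (-p^2*e^(t) + p*e^(t))/(p^2*e^(2*t) - 2*p*e^(2*t) + 2*p*e^(t) + e^(2*t) - 2*e^(t) + 1)

E[X^5] = M′′′′′(0) = -1 + 31/p - 180/p^2 + 390/p^3 - 360/p^4 + 120/p^5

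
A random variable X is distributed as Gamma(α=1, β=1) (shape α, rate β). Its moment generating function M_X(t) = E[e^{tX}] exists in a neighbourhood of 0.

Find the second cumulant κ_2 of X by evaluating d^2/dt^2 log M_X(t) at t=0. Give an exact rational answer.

M_X(t) = 1/(1 - t)
K_X(t) = log M_X(t) = -log(1 - t)
D^2[K](t) = 1/(t^2 - 2*t + 1)

κ_2 = D^2[K](0) = 1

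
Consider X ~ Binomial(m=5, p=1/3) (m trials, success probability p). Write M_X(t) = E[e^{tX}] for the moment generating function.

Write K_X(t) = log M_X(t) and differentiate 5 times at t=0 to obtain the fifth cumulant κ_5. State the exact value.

M_X(t) = (e^(t)/3 + 2/3)^5
K_X(t) = log M_X(t) = 5*log(e^(t)/3 + 2/3)
K′(t) = 5*e^(t)/(e^(t) + 2)
K′′(t) = 10*e^(t)/(e^(2*t) + 4*e^(t) + 4)
K′′′(t) = (-10*e^(2*t) + 20*e^(t))/(e^(3*t) + 6*e^(2*t) + 12*e^(t) + 8)
K′′′′(t) = (10*e^(3*t) - 80*e^(2*t) + 40*e^(t))/(e^(4*t) + 8*e^(3*t) + 24*e^(2*t) + 32*e^(t) + 16)
K′′′′′(t) = (-10*e^(4*t) + 220*e^(3*t) - 440*e^(2*t) + 80*e^(t))/(e^(5*t) + 10*e^(4*t) + 40*e^(3*t) + 80*e^(2*t) + 80*e^(t) + 32)

κ_5 = K′′′′′(0) = -50/81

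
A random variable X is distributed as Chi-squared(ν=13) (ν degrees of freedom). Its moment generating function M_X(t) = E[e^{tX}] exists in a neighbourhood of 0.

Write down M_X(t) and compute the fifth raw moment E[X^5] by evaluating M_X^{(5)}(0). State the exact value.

E[X^5] = D^5[M](0) = 1322685

M_X(t) = (1 - 2*t)^(-13/2)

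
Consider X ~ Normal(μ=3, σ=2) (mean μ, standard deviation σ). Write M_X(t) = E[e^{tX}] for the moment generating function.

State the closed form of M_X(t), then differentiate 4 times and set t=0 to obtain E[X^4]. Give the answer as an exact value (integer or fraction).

M_X(t) = e^(2*t^2 + 3*t)
M^(4)(t) = 256*t^4*e^(3*t)*e^(2*t^2) + 768*t^3*e^(3*t)*e^(2*t^2) + 1248*t^2*e^(3*t)*e^(2*t^2) + 1008*t*e^(3*t)*e^(2*t^2) + 345*e^(3*t)*e^(2*t^2)

E[X^4] = M^(4)(0) = 345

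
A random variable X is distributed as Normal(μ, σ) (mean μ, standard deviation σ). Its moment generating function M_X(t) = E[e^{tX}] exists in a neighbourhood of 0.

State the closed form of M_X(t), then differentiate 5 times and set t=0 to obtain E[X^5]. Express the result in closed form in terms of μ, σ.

M_X(t) = e^(μ*t + σ^2*t^2/2)
dM/dt = μ*e^(μ*t)*e^(σ^2*t^2/2) + σ^2*t*e^(μ*t)*e^(σ^2*t^2/2)
d^2M/dt^2 = μ^2*e^(μ*t)*e^(σ^2*t^2/2) + 2*μ*σ^2*t*e^(μ*t)*e^(σ^2*t^2/2) + σ^4*t^2*e^(μ*t)*e^(σ^2*t^2/2) + σ^2*e^(μ*t)*e^(σ^2*t^2/2)

E[X^5] = d^5M/dt^5 |_{t=0} = μ*(μ^4 + 10*μ^2*σ^2 + 15*σ^4)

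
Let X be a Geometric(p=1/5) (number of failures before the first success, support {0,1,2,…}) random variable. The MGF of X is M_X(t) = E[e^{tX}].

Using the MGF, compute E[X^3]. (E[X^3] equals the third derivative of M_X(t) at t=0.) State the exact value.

E[X^3] = d^3M/dt^3 |_{t=0} = 484

M_X(t) = 1/(5*(1 - 4*e^(t)/5))
dM/dt = 4*e^(t)/(16*e^(2*t) - 40*e^(t) + 25)
d^2M/dt^2 = (-16*e^(2*t) - 20*e^(t))/(64*e^(3*t) - 240*e^(2*t) + 300*e^(t) - 125)
d^3M/dt^3 = (64*e^(3*t) + 320*e^(2*t) + 100*e^(t))/(256*e^(4*t) - 1280*e^(3*t) + 2400*e^(2*t) - 2000*e^(t) + 625)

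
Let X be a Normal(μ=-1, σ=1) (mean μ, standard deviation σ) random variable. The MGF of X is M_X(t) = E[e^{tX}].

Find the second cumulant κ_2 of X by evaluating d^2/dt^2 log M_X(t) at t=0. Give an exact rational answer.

κ_2 = D^2[K](0) = 1

M_X(t) = e^(t^2/2 - t)
K_X(t) = log M_X(t) = t^2/2 - t
D^2[K](t) = 1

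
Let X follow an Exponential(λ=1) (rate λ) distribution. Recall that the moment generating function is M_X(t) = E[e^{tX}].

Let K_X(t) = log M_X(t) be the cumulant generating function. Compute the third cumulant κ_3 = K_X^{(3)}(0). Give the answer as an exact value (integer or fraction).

κ_3 = D^3[K](0) = 2

M_X(t) = 1/(1 - t)
K_X(t) = log M_X(t) = -log(1 - t)
D^3[K](t) = -2/(t^3 - 3*t^2 + 3*t - 1)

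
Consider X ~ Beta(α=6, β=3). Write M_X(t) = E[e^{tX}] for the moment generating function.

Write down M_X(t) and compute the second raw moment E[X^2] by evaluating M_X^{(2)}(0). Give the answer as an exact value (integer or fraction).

E[X^2] = D^2[M](0) = 7/15

M_X(t) = ₁F₁(6; 9; t)
D^2[M](t) = 7*₁F₁(8; 11; t)/15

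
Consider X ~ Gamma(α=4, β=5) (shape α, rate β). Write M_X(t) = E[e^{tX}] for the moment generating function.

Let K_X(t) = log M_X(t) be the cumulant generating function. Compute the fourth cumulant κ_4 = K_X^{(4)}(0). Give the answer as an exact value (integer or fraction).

κ_4 = K′′′′(0) = 24/625

M_X(t) = 625/(5 - t)^4
K_X(t) = log M_X(t) = -4*log(5 - t) + 4*log(5)
K′(t) = -4/(t - 5)
K′′(t) = 4/(t^2 - 10*t + 25)
K′′′(t) = -8/(t^3 - 15*t^2 + 75*t - 125)
K′′′′(t) = 24/(t^4 - 20*t^3 + 150*t^2 - 500*t + 625)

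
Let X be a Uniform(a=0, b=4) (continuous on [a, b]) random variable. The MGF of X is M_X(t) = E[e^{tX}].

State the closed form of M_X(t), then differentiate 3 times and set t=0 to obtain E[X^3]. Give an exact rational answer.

E[X^3] = D^3[M](0) = 16

M_X(t) = (e^(4*t) - 1)/(4*t)
D^3[M](t) = (32*t^3*e^(4*t) - 24*t^2*e^(4*t) + 12*t*e^(4*t) - 3*e^(4*t) + 3)/(2*t^4)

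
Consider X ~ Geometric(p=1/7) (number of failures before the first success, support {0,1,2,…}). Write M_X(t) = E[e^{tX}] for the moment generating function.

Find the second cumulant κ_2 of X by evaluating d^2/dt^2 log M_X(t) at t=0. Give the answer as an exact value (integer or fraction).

M_X(t) = 1/(7*(1 - 6*e^(t)/7))
K_X(t) = log M_X(t) = -log(1 - 6*e^(t)/7) - log(7)
K^(2)(t) = 42*e^(t)/(36*e^(2*t) - 84*e^(t) + 49)

κ_2 = K^(2)(0) = 42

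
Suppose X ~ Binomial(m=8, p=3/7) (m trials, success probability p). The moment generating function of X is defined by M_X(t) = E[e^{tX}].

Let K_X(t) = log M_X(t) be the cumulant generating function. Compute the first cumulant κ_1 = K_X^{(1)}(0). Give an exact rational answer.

M_X(t) = (3*e^(t)/7 + 4/7)^8
K_X(t) = log M_X(t) = 8*log(3*e^(t)/7 + 4/7)
dK/dt = 24*e^(t)/(3*e^(t) + 4)

κ_1 = dK/dt |_{t=0} = 24/7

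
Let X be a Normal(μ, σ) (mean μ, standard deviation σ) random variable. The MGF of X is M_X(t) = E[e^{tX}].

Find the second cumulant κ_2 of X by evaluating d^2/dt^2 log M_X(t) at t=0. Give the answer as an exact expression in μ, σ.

κ_2 = D^2[K](0) = σ^2

M_X(t) = e^(μ*t + σ^2*t^2/2)
K_X(t) = log M_X(t) = μ*t + σ^2*t^2/2
D^2[K](t) = σ^2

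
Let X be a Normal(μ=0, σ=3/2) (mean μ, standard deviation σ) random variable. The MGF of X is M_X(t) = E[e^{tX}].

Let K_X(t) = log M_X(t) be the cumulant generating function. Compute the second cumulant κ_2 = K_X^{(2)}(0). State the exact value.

κ_2 = K^(2)(0) = 9/4

M_X(t) = e^(9*t^2/8)
K_X(t) = log M_X(t) = 9*t^2/8
K^(2)(t) = 9/4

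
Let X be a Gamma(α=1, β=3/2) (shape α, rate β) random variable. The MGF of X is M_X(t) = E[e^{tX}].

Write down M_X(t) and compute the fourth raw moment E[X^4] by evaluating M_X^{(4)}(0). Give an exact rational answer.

E[X^4] = M′′′′(0) = 128/27

M_X(t) = 3/(2*(3/2 - t))
M′(t) = 6/(4*t^2 - 12*t + 9)
M′′(t) = -24/(8*t^3 - 36*t^2 + 54*t - 27)
M′′′(t) = 144/(16*t^4 - 96*t^3 + 216*t^2 - 216*t + 81)
M′′′′(t) = -1152/(32*t^5 - 240*t^4 + 720*t^3 - 1080*t^2 + 810*t - 243)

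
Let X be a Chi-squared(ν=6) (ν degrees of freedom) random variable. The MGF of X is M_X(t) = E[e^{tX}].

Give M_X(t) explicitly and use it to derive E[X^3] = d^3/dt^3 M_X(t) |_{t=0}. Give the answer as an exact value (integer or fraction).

M_X(t) = (1 - 2*t)^(-3)
M^(3)(t) = 480/(64*t^6 - 192*t^5 + 240*t^4 - 160*t^3 + 60*t^2 - 12*t + 1)

E[X^3] = M^(3)(0) = 480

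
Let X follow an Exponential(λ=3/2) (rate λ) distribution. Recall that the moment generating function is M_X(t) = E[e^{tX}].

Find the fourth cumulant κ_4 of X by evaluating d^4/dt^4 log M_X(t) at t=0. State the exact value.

M_X(t) = 3/(2*(3/2 - t))
K_X(t) = log M_X(t) = -log(3/2 - t) - log(2) + log(3)
D^4[K](t) = 96/(16*t^4 - 96*t^3 + 216*t^2 - 216*t + 81)

κ_4 = D^4[K](0) = 32/27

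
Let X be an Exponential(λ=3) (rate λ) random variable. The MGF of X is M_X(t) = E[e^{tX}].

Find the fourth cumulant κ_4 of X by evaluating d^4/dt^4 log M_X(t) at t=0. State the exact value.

κ_4 = D^4[K](0) = 2/27

M_X(t) = 3/(3 - t)
K_X(t) = log M_X(t) = -log(3 - t) + log(3)
D^4[K](t) = 6/(t^4 - 12*t^3 + 54*t^2 - 108*t + 81)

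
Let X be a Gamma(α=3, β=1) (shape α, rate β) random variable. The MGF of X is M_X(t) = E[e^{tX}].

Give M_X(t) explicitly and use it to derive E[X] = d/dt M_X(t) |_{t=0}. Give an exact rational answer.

M_X(t) = (1 - t)^(-3)
D[M](t) = 3/(t^4 - 4*t^3 + 6*t^2 - 4*t + 1)

E[X] = D[M](0) = 3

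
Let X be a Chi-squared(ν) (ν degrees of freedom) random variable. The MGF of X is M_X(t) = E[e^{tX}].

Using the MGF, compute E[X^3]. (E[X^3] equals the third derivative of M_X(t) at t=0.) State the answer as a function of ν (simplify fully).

M_X(t) = (1 - 2*t)^(-ν/2)
dM/dt = -ν/(2*t*(1 - 2*t)^(ν/2) - (1 - 2*t)^(ν/2))
d^2M/dt^2 = (ν^2 + 2*ν)/(4*t^2*(1 - 2*t)^(ν/2) - 4*t*(1 - 2*t)^(ν/2) + (1 - 2*t)^(ν/2))
d^3M/dt^3 = (-ν^3 - 6*ν^2 - 8*ν)/(8*t^3*(1 - 2*t)^(ν/2) - 12*t^2*(1 - 2*t)^(ν/2) + 6*t*(1 - 2*t)^(ν/2) - (1 - 2*t)^(ν/2))

E[X^3] = d^3M/dt^3 |_{t=0} = ν*(ν^2 + 6*ν + 8)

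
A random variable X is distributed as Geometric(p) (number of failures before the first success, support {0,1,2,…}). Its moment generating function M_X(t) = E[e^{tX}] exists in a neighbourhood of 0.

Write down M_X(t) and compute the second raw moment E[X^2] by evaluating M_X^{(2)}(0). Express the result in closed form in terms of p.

M_X(t) = p/(-(1 - p)*e^(t) + 1)

E[X^2] = M^(2)(0) = 1 - 3/p + 2/p^2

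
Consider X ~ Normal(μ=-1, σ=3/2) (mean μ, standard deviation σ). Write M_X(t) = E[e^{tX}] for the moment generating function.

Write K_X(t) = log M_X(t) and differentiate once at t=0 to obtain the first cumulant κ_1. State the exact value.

κ_1 = K′(0) = -1

M_X(t) = e^(9*t^2/8 - t)
K_X(t) = log M_X(t) = 9*t^2/8 - t
K′(t) = 9*t/4 - 1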